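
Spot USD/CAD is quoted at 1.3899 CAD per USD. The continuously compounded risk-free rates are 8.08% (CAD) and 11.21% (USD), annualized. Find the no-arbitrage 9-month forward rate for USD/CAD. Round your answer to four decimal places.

F = S·e^((r_CAD − r_USD)T) = 1.3899 · e^((0.0808 − 0.1121) × 9/12)
= 1.3899 · e^-0.023475 = 1.3899 × 0.976798
F = 1.3577 CAD per USD

1.3577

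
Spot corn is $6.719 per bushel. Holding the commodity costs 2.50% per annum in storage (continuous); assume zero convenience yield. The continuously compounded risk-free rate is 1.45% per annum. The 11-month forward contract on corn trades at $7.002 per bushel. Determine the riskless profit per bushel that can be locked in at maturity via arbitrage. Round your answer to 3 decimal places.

Fair forward: F* = S·e^(carry·T), with carry = (r + u) = 0.0145 + 0.0250 = 0.0395
F* = 6.719 · e^(0.0395 × 11/12) = 6.719 · e^0.036208 = 6.719 × 1.036871 = $6.9667
Market $7.002 > fair $6.9667: forward overpriced → cash-and-carry (buy spot, short the forward).
At maturity, profit = |F_mkt − F*| = |7.002 − 6.9667| = $0.035 per bushel

$0.035 per bushel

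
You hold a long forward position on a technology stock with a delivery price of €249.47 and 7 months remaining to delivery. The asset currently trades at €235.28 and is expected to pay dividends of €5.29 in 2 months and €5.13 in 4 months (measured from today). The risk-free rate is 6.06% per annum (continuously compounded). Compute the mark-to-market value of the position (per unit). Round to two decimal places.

-€15.79

PV(remaining dividends) I = 5.29·e^(−0.0606·2/12) + 5.13·e^(−0.0606·4/12) = 10.2643
Current forward F = (S − I)·e^(rT) = (235.28 − 10.2643)·e^(0.0606·7/12) = 225.0157 × 1.035982 = 233.1122
Value (long) = (F − K)·e^(−rT) = (233.1122 − 249.47) × 0.965268 = -15.7897
Value = -€15.79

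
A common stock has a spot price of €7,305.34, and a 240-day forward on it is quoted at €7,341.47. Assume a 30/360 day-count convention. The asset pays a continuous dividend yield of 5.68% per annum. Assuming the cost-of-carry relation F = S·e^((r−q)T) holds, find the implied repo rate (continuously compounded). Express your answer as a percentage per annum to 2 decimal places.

From F = S·e^((r−q)T): (r − q) = ln(F/S)/T
ln(7341.47/7305.34) = ln(1.004946) = 0.004934
(r − q) = 0.004934 / (240/360) = 0.007401
r = ln(F/S)/T + q = 0.007401 + 0.0568 = 0.064201
r = 6.42%

6.42%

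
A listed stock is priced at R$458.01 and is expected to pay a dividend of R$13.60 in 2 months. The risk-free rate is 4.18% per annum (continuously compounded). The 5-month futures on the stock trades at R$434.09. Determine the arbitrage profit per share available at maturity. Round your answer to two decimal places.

PV(dividends) I = 13.60·e^(−0.0418·2/12) = 13.5056
Fair futures F* = (S − I)·e^(rT) = (458.01 − 13.5056)·e^0.017417 = 444.5044 × 1.017570 = 452.3143
Market R$434.09 < fair 452.3143: forward underpriced → reverse cash-and-carry (short the stock, invest proceeds at r, pay the dividends, go long the forward).
Profit at T = |F_mkt − F*| = |434.09 − 452.3143| = R$18.22 per share

R$18.22 per share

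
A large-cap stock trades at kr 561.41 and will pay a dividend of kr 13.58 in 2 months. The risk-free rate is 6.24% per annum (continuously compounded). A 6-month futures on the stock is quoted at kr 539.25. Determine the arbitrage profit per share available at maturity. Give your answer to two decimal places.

kr 26.09 per share

PV(dividends) I = 13.58·e^(−0.0624·2/12) = 13.4395
Fair futures F* = (S − I)·e^(rT) = (561.41 − 13.4395)·e^0.031200 = 547.9705 × 1.031692 = 565.3368
Market kr 539.25 < fair 565.3368: forward underpriced → reverse cash-and-carry (short the stock, invest proceeds at r, pay the dividends, go long the forward).
Profit at T = |F_mkt − F*| = |539.25 − 565.3368| = kr 26.09 per share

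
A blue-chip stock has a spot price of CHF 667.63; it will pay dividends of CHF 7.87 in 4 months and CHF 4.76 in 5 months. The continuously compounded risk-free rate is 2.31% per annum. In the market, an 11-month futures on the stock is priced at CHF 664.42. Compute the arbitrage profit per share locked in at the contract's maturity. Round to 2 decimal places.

PV(dividends) I = 7.87·e^(−0.0231·4/12) + 4.76·e^(−0.0231·5/12) = 12.5240
Fair futures F* = (S − I)·e^(rT) = (667.63 − 12.5240)·e^0.021175 = 655.1060 × 1.021401 = 669.1259
Market CHF 664.42 < fair 669.1259: forward underpriced → reverse cash-and-carry (short the stock, invest proceeds at r, pay the dividends, go long the forward).
Profit at T = |F_mkt − F*| = |664.42 − 669.1259| = CHF 4.71 per share

CHF 4.71 per share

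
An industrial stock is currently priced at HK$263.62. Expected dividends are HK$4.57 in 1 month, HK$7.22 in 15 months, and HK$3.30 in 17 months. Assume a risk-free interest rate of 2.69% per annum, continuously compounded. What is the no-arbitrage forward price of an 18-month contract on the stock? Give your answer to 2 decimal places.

HK$259.15

PV(dividends) I = 4.57·e^(−0.0269·1/12) + 7.22·e^(−0.0269·15/12) + 3.30·e^(−0.0269·17/12)
I = 4.5598 + 6.9813 + 3.1766 = 14.7177
F = (S − I)·e^(rT) = (263.62 − 14.7177) · e^(0.0269·18/12)
= 248.9023 · e^0.040350 = 248.9023 × 1.041175 = HK$259.15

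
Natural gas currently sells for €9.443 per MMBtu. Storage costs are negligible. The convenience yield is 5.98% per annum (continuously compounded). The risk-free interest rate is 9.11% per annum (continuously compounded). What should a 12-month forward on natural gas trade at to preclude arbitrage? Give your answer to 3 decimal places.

Net carry = r + u − y = 0.0911 + 0.0000 − 0.0598 = 0.0313
F = S·e^((r+u−y)T) = 9.443 · e^(0.0313 × 12/12) = 9.443 · e^0.031300
= 9.443 × 1.031795 = €9.743 per MMBtu

€9.743 per MMBtu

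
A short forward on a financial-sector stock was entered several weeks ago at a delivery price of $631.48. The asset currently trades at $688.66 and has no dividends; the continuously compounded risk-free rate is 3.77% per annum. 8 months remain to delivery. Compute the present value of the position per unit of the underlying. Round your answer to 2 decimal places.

Current fair forward for the remaining 8 months: F = S·e^(r·T), r = 0.0377
F = 688.66 · e^(0.0377 × 8/12) = 688.66 × 1.025452 = 706.1878
Value of long forward = (F − K)·e^(−rT) = (706.1878 − 631.48) · e^(−0.0377·8/12)
= 74.7078 × 0.975180 = 72.85
Short position value = −(long value) = -$72.85

-$72.85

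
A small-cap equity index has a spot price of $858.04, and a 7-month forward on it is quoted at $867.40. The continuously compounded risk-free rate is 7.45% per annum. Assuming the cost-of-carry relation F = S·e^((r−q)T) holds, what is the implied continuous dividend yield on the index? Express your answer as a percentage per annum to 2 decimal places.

5.59%

From F = S·e^((r−q)T): (r − q) = ln(F/S)/T
ln(867.40/858.04) = ln(1.010909) = 0.010850
(r − q) = 0.010850 / (7/12) = 0.018600
q = r − ln(F/S)/T = 0.0745 − 0.018600 = 0.055900
q = 5.59%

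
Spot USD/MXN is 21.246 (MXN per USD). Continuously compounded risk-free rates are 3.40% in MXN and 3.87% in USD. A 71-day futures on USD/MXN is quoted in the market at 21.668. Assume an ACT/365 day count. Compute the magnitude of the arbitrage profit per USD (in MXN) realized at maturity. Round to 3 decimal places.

Fair futures: F* = S·e^(carry·T), with carry = (r_MXN − r_USD) = 0.0340 − 0.0387 = -0.0047
F* = 21.246 · e^(-0.0047 × 71/365) = 21.246 · e^-0.000914 = 21.246 × 0.999086 = 21.2266
Market 21.668 > fair 21.2266: forward overpriced → cash-and-carry (buy spot, short the forward).
At maturity, profit = |F_mkt − F*| = |21.668 − 21.2266| = 0.441 per USD (in MXN)

0.441 per USD (in MXN)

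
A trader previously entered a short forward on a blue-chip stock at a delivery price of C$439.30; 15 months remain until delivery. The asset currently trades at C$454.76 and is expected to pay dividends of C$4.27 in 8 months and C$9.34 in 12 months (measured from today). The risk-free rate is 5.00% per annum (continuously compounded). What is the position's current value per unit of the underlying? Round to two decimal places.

PV(remaining dividends) I = 4.27·e^(−0.0500·8/12) + 9.34·e^(−0.0500·12/12) = 13.0145
Current forward F = (S − I)·e^(rT) = (454.76 − 13.0145)·e^(0.0500·15/12) = 441.7455 × 1.064494 = 470.2354
Value (long) = (F − K)·e^(−rT) = (470.2354 − 439.30) × 0.939413 = 29.0611
Short position value = −(long value) = -C$29.06

-C$29.06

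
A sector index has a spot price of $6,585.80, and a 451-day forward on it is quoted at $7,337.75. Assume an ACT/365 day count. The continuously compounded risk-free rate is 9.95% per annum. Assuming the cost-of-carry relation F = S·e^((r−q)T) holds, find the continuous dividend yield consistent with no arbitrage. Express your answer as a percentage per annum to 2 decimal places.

From F = S·e^((r−q)T): (r − q) = ln(F/S)/T
ln(7337.75/6585.80) = ln(1.114177) = 0.108116
(r − q) = 0.108116 / (451/365) = 0.087500
q = r − ln(F/S)/T = 0.0995 − 0.087500 = 0.012000
q = 1.20%

1.20%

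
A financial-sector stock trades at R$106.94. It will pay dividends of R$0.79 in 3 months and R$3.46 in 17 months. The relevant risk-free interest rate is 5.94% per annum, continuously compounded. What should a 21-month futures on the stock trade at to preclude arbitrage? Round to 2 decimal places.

PV(dividends) I = 0.79·e^(−0.0594·3/12) + 3.46·e^(−0.0594·17/12)
I = 0.7784 + 3.1808 = 3.9592
F = (S − I)·e^(rT) = (106.94 − 3.9592) · e^(0.0594·21/12)
= 102.9808 · e^0.103950 = 102.9808 × 1.109545 = R$114.26

R$114.26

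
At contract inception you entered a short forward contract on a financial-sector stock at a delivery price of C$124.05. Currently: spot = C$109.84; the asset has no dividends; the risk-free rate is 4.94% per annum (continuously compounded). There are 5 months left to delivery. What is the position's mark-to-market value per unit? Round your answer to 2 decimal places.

C$11.68

Current fair forward for the remaining 5 months: F = S·e^(r·T), r = 0.0494
F = 109.84 · e^(0.0494 × 5/12) = 109.84 × 1.020797 = 112.1243
Value of long forward = (F − K)·e^(−rT) = (112.1243 − 124.05) · e^(−0.0494·5/12)
= -11.9257 × 0.979627 = -11.68
Short position value = −(long value) = C$11.68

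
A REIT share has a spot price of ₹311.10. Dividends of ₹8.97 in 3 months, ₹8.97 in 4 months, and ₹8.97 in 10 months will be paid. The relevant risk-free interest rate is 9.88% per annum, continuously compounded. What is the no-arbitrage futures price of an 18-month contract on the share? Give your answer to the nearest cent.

PV(dividends) I = 8.97·e^(−0.0988·3/12) + 8.97·e^(−0.0988·4/12) + 8.97·e^(−0.0988·10/12)
I = 8.7512 + 8.6794 + 8.2611 = 25.6917
F = (S − I)·e^(rT) = (311.10 − 25.6917) · e^(0.0988·18/12)
= 285.4083 · e^0.148200 = 285.4083 × 1.159745 = ₹331.00

₹331.00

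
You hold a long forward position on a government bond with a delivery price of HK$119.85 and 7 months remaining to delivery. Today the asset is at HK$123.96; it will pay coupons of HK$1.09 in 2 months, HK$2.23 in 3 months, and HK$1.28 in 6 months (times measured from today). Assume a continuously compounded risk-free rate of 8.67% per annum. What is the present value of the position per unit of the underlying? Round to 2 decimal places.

PV(remaining coupons) I = 1.09·e^(−0.0867·2/12) + 2.23·e^(−0.0867·3/12) + 1.28·e^(−0.0867·6/12) = 4.4822
Current forward F = (S − I)·e^(rT) = (123.96 − 4.4822)·e^(0.0867·7/12) = 119.4778 × 1.051876 = 125.6758
Value (long) = (F − K)·e^(−rT) = (125.6758 − 119.85) × 0.950683 = 5.5385
Value = HK$5.54

HK$5.54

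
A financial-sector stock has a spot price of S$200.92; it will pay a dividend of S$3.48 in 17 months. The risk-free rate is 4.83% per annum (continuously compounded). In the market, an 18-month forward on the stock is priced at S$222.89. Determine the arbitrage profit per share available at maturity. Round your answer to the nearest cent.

PV(dividends) I = 3.48·e^(−0.0483·17/12) = 3.2498
Fair forward F* = (S − I)·e^(rT) = (200.92 − 3.2498)·e^0.072450 = 197.6702 × 1.075139 = 212.5229
Market S$222.89 > fair 212.5229: forward overpriced → cash-and-carry (borrow at r, buy the stock and collect the dividends, short the forward).
Profit at T = |F_mkt − F*| = |222.89 − 212.5229| = S$10.37 per share

S$10.37 per share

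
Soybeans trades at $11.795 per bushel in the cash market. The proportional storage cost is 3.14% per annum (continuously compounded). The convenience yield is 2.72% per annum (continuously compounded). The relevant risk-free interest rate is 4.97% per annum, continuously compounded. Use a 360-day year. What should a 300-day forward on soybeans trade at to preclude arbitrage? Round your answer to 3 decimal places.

$12.337 per bushel

Net carry = r + u − y = 0.0497 + 0.0314 − 0.0272 = 0.0539
F = S·e^((r+u−y)T) = 11.795 · e^(0.0539 × 300/360) = 11.795 · e^0.044917
= 11.795 × 1.045941 = $12.337 per bushel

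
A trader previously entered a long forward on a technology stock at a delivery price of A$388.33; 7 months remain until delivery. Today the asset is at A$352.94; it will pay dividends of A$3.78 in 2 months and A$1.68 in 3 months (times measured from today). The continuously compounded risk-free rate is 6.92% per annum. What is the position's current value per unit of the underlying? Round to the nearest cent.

PV(remaining dividends) I = 3.78·e^(−0.0692·2/12) + 1.68·e^(−0.0692·3/12) = 5.3878
Current forward F = (S − I)·e^(rT) = (352.94 − 5.3878)·e^(0.0692·7/12) = 347.5522 × 1.041192 = 361.8686
Value (long) = (F − K)·e^(−rT) = (361.8686 − 388.33) × 0.960437 = -25.4145
Value = -A$25.41

-A$25.41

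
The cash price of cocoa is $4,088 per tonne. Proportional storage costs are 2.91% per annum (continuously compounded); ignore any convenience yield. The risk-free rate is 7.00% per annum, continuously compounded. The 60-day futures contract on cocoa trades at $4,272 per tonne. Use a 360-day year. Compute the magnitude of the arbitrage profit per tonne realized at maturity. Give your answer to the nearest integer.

$116 per tonne

Fair futures: F* = S·e^(carry·T), with carry = (r + u) = 0.0700 + 0.0291 = 0.0991
F* = 4088 · e^(0.0991 × 60/360) = 4088 · e^0.016517 = 4088 × 1.016654 = $4156.0816
Market $4272 > fair $4156.0816: forward overpriced → cash-and-carry (buy spot, short the forward).
At maturity, profit = |F_mkt − F*| = |4272 − 4156.0816| = $116 per tonne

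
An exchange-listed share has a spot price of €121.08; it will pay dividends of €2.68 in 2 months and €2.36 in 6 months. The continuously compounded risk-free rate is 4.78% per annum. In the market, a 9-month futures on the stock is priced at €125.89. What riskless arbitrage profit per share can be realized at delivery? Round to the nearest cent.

PV(dividends) I = 2.68·e^(−0.0478·2/12) + 2.36·e^(−0.0478·6/12) = 4.9630
Fair futures F* = (S − I)·e^(rT) = (121.08 − 4.9630)·e^0.035850 = 116.1170 × 1.036500 = 120.3553
Market €125.89 > fair 120.3553: forward overpriced → cash-and-carry (borrow at r, buy the stock and collect the dividends, short the forward).
Profit at T = |F_mkt − F*| = |125.89 − 120.3553| = €5.53 per share

€5.53 per share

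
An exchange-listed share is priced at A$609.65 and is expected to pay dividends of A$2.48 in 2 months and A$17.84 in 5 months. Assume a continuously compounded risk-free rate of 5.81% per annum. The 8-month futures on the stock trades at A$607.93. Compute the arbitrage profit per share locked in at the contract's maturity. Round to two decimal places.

PV(dividends) I = 2.48·e^(−0.0581·2/12) + 17.84·e^(−0.0581·5/12) = 19.8694
Fair futures F* = (S − I)·e^(rT) = (609.65 − 19.8694)·e^0.038733 = 589.7806 × 1.039493 = 613.0728
Market A$607.93 < fair 613.0728: forward underpriced → reverse cash-and-carry (short the stock, invest proceeds at r, pay the dividends, go long the forward).
Profit at T = |F_mkt − F*| = |607.93 − 613.0728| = A$5.14 per share

A$5.14 per share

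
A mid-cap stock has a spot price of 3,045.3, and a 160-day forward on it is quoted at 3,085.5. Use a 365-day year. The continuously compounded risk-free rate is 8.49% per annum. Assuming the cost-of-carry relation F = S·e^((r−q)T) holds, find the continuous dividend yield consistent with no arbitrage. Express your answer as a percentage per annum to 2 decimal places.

From F = S·e^((r−q)T): (r − q) = ln(F/S)/T
ln(3085.5/3045.3) = ln(1.013201) = 0.013115
(r − q) = 0.013115 / (160/365) = 0.029919
q = r − ln(F/S)/T = 0.0849 − 0.029919 = 0.054981
q = 5.50%

5.50%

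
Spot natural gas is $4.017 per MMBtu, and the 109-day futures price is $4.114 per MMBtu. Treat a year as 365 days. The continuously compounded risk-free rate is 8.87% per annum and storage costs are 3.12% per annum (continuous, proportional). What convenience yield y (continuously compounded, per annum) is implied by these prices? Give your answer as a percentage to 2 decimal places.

4.00%

F = S·e^((r+u−y)T) ⇒ (r+u−y) = ln(F/S)/T
ln(4.114/4.017) = 0.023860; /T ⇒ 0.079898
y = r + u − ln(F/S)/T = 0.0887 + 0.0312 − 0.079898 = 0.040002
y = 4.00%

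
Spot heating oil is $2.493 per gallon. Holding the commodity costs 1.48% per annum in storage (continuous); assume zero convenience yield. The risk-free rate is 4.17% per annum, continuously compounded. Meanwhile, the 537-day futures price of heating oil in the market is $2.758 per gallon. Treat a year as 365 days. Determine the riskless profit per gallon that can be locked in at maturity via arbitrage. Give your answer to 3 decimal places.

$0.049 per gallon

Fair futures: F* = S·e^(carry·T), with carry = (r + u) = 0.0417 + 0.0148 = 0.0565
F* = 2.493 · e^(0.0565 × 537/365) = 2.493 · e^0.083125 = 2.493 × 1.086678 = $2.7091
Market $2.758 > fair $2.7091: forward overpriced → cash-and-carry (buy spot, short the forward).
At maturity, profit = |F_mkt − F*| = |2.758 − 2.7091| = $0.049 per gallon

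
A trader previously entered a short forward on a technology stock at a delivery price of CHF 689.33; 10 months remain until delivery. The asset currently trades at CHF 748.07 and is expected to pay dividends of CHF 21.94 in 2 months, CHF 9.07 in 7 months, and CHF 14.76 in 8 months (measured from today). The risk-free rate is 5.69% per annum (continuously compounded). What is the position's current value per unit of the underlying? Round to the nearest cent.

-CHF 45.95

PV(remaining dividends) I = 21.94·e^(−0.0569·2/12) + 9.07·e^(−0.0569·7/12) + 14.76·e^(−0.0569·8/12) = 44.7174
Current forward F = (S − I)·e^(rT) = (748.07 − 44.7174)·e^(0.0569·10/12) = 703.3526 × 1.048559 = 737.5067
Value (long) = (F − K)·e^(−rT) = (737.5067 − 689.33) × 0.953690 = 45.9456
Short position value = −(long value) = -CHF 45.95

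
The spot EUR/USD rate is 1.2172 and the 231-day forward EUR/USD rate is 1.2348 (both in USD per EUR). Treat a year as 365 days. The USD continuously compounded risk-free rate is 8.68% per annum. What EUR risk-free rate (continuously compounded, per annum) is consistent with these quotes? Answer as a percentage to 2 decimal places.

6.41%

F = S·e^((r_USD − r_EUR)T) ⇒ r_EUR = r_USD − ln(F/S)/T
ln(1.2348/1.2172) = 0.014356; /(231/365) = 0.022684
r_EUR = 0.0868 − 0.022684 = 0.064116
r_EUR = 6.41%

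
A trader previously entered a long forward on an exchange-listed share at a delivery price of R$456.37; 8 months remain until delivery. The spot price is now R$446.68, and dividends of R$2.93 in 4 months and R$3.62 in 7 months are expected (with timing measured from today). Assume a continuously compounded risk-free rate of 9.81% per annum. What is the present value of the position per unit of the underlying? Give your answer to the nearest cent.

R$12.95

PV(remaining dividends) I = 2.93·e^(−0.0981·4/12) + 3.62·e^(−0.0981·7/12) = 6.2544
Current forward F = (S − I)·e^(rT) = (446.68 − 6.2544)·e^(0.0981·8/12) = 440.4256 × 1.067586 = 470.1922
Value (long) = (F − K)·e^(−rT) = (470.1922 − 456.37) × 0.936693 = 12.9472
Value = R$12.95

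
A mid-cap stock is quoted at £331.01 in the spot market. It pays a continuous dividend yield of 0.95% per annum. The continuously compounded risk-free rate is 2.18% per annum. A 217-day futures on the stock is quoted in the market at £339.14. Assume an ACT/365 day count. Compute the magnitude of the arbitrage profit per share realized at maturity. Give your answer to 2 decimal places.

£5.70 per share

Fair futures: F* = S·e^(carry·T), with carry = (r − q) = 0.0218 − 0.0095 = 0.0123
F* = 331.01 · e^(0.0123 × 217/365) = 331.01 · e^0.007313 = 331.01 × 1.007340 = £333.4396
Market £339.14 > fair £333.4396: forward overpriced → cash-and-carry (buy spot, short the forward).
At maturity, profit = |F_mkt − F*| = |339.14 − 333.4396| = £5.70 per share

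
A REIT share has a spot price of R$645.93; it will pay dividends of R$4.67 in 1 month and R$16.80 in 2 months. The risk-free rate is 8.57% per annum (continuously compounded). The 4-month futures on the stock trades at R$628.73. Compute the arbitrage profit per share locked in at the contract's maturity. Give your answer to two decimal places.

R$14.11 per share

PV(dividends) I = 4.67·e^(−0.0857·1/12) + 16.80·e^(−0.0857·2/12) = 21.1985
Fair futures F* = (S − I)·e^(rT) = (645.93 − 21.1985)·e^0.028567 = 624.7315 × 1.028979 = 642.8356
Market R$628.73 < fair 642.8356: forward underpriced → reverse cash-and-carry (short the stock, invest proceeds at r, pay the dividends, go long the forward).
Profit at T = |F_mkt − F*| = |628.73 − 642.8356| = R$14.11 per share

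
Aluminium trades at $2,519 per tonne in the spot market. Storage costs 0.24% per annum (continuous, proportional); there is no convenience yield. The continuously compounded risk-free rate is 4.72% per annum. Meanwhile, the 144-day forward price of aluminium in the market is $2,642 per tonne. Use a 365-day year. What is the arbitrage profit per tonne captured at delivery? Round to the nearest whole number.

Fair forward: F* = S·e^(carry·T), with carry = (r + u) = 0.0472 + 0.0024 = 0.0496
F* = 2519 · e^(0.0496 × 144/365) = 2519 · e^0.019568 = 2519 × 1.019761 = $2568.7780
Market $2642 > fair $2568.7780: forward overpriced → cash-and-carry (buy spot, short the forward).
At maturity, profit = |F_mkt − F*| = |2642 − 2568.7780| = $73 per tonne

$73 per tonne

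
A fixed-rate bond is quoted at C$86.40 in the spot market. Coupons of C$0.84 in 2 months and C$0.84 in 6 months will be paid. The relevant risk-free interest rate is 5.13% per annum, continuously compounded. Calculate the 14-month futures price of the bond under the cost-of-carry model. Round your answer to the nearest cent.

PV(coupons) I = 0.84·e^(−0.0513·2/12) + 0.84·e^(−0.0513·6/12)
I = 0.8328 + 0.8187 = 1.6515
F = (S − I)·e^(rT) = (86.40 − 1.6515) · e^(0.0513·14/12)
= 84.7485 · e^0.059850 = 84.7485 × 1.061677 = C$89.98

C$89.98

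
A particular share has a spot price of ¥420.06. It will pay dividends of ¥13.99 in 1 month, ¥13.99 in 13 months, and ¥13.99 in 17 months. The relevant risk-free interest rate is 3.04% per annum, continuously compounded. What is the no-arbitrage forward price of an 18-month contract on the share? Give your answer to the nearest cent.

¥396.86

PV(dividends) I = 13.99·e^(−0.0304·1/12) + 13.99·e^(−0.0304·13/12) + 13.99·e^(−0.0304·17/12)
I = 13.9546 + 13.5368 + 13.4003 = 40.8917
F = (S − I)·e^(rT) = (420.06 − 40.8917) · e^(0.0304·18/12)
= 379.1683 · e^0.045600 = 379.1683 × 1.046656 = ¥396.86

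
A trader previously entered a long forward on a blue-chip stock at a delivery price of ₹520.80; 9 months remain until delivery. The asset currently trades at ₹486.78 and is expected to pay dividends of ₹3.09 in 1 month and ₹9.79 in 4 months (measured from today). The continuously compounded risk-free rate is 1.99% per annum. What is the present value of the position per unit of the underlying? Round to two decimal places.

-₹39.11

PV(remaining dividends) I = 3.09·e^(−0.0199·1/12) + 9.79·e^(−0.0199·4/12) = 12.8102
Current forward F = (S − I)·e^(rT) = (486.78 − 12.8102)·e^(0.0199·9/12) = 473.9698 × 1.015037 = 481.0969
Value (long) = (F − K)·e^(−rT) = (481.0969 − 520.80) × 0.985186 = -39.1149
Value = -₹39.11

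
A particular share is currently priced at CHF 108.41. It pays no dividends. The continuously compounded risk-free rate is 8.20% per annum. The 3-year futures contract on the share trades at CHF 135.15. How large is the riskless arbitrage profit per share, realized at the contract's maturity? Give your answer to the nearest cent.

Fair futures: F* = S·e^(carry·T), with carry = r = 0.0820
F* = 108.41 · e^(0.0820 × 3) = 108.41 · e^0.246000 = 108.41 × 1.278900 = CHF 138.6455
Market CHF 135.15 < fair CHF 138.6455: forward underpriced → reverse cash-and-carry (short spot, go long the forward).
At maturity, profit = |F_mkt − F*| = |135.15 − 138.6455| = CHF 3.50 per share

CHF 3.50 per share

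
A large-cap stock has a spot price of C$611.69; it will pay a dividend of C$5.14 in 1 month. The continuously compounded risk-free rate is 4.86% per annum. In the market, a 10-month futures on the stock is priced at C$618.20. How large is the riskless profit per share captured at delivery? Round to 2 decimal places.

PV(dividends) I = 5.14·e^(−0.0486·1/12) = 5.1192
Fair futures F* = (S − I)·e^(rT) = (611.69 − 5.1192)·e^0.040500 = 606.5708 × 1.041331 = 631.6410
Market C$618.20 < fair 631.6410: forward underpriced → reverse cash-and-carry (short the stock, invest proceeds at r, pay the dividends, go long the forward).
Profit at T = |F_mkt − F*| = |618.20 − 631.6410| = C$13.44 per share

C$13.44 per share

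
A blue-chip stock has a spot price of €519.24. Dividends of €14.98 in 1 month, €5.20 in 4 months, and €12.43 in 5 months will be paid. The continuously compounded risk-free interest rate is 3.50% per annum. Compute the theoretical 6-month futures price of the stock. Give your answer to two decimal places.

PV(dividends) I = 14.98·e^(−0.0350·1/12) + 5.20·e^(−0.0350·4/12) + 12.43·e^(−0.0350·5/12)
I = 14.9364 + 5.1397 + 12.2500 = 32.3261
F = (S − I)·e^(rT) = (519.24 − 32.3261) · e^(0.0350·6/12)
= 486.9139 · e^0.017500 = 486.9139 × 1.017654 = €495.51

€495.51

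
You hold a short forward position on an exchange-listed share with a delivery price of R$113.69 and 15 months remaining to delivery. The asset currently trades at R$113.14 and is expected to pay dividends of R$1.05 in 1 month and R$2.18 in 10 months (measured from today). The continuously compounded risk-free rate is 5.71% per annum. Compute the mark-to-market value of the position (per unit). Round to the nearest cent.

PV(remaining dividends) I = 1.05·e^(−0.0571·1/12) + 2.18·e^(−0.0571·10/12) = 3.1237
Current forward F = (S − I)·e^(rT) = (113.14 − 3.1237)·e^(0.0571·15/12) = 110.0163 × 1.073984 = 118.1557
Value (long) = (F − K)·e^(−rT) = (118.1557 − 113.69) × 0.931113 = 4.1581
Short position value = −(long value) = -R$4.16

-R$4.16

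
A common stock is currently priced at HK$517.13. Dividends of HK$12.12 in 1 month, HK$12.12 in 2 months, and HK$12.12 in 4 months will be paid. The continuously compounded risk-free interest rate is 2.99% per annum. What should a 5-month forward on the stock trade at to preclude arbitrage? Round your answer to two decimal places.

PV(dividends) I = 12.12·e^(−0.0299·1/12) + 12.12·e^(−0.0299·2/12) + 12.12·e^(−0.0299·4/12)
I = 12.0898 + 12.0598 + 11.9998 = 36.1494
F = (S − I)·e^(rT) = (517.13 − 36.1494) · e^(0.0299·5/12)
= 480.9806 · e^0.012458 = 480.9806 × 1.012536 = HK$487.01

HK$487.01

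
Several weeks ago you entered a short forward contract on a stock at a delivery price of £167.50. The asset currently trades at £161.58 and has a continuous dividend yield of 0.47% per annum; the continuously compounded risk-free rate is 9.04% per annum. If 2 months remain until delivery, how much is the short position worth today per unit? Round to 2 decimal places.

Current fair forward for the remaining 2 months: F = S·e^((r − q)·T), (r − q) = 0.0904 − 0.0047 = 0.0857
F = 161.58 · e^(0.0857 × 2/12) = 161.58 × 1.014386 = 163.9045
Value of long forward = (F − K)·e^(−rT) = (163.9045 − 167.50) · e^(−0.0904·2/12)
= -3.5955 × 0.985046 = -3.54
Short position value = −(long value) = £3.54

£3.54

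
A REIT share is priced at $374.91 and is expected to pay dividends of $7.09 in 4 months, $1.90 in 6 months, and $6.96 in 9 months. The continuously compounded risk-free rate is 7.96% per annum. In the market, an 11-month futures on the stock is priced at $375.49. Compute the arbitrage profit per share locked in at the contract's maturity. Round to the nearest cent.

$11.35 per share

PV(dividends) I = 7.09·e^(−0.0796·4/12) + 1.90·e^(−0.0796·6/12) + 6.96·e^(−0.0796·9/12) = 15.2869
Fair futures F* = (S − I)·e^(rT) = (374.91 − 15.2869)·e^0.072967 = 359.6231 × 1.075695 = 386.8448
Market $375.49 < fair 386.8448: forward underpriced → reverse cash-and-carry (short the stock, invest proceeds at r, pay the dividends, go long the forward).
Profit at T = |F_mkt − F*| = |375.49 − 386.8448| = $11.35 per share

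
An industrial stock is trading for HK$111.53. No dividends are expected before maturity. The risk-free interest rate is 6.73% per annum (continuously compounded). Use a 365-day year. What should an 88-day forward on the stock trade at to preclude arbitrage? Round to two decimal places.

F = S·e^(rT) = 111.53 · e^(0.0673 × 88/365)
= 111.53 · e^0.016226 = 111.53 × 1.016358
F = HK$113.35

HK$113.35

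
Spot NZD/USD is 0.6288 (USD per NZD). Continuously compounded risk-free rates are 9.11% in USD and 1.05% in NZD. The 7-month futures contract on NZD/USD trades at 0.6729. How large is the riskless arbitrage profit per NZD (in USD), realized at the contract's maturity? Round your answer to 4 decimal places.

0.0138 per NZD (in USD)

Fair futures: F* = S·e^(carry·T), with carry = (r_USD − r_NZD) = 0.0911 − 0.0105 = 0.0806
F* = 0.6288 · e^(0.0806 × 7/12) = 0.6288 · e^0.047017 = 0.6288 × 1.048140 = 0.6591
Market 0.6729 > fair 0.6591: forward overpriced → cash-and-carry (buy spot, short the forward).
At maturity, profit = |F_mkt − F*| = |0.6729 − 0.6591| = 0.0138 per NZD (in USD)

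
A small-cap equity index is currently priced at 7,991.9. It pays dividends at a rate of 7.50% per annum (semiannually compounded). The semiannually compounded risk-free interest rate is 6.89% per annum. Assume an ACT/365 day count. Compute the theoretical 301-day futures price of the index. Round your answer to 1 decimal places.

7,953.2

F = S · (1+r/2)^(2T) / (1+q/2)^(2T)
= 7991.9 × 1.057452 / 1.062599 = 7991.9 × 0.995156
F = 7,953.2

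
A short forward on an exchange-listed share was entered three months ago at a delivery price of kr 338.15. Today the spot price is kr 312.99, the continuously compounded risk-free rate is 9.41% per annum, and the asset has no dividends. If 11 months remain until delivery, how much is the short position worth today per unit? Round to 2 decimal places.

Current fair forward for the remaining 11 months: F = S·e^(r·T), r = 0.0941
F = 312.99 · e^(0.0941 × 11/12) = 312.99 × 1.090088 = 341.1866
Value of long forward = (F − K)·e^(−rT) = (341.1866 − 338.15) · e^(−0.0941·11/12)
= 3.0366 × 0.917357 = 2.79
Short position value = −(long value) = -kr 2.79

-kr 2.79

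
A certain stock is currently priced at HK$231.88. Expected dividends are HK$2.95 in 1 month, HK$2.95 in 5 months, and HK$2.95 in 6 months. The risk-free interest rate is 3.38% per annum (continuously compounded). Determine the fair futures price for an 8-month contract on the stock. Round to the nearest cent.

HK$228.21

PV(dividends) I = 2.95·e^(−0.0338·1/12) + 2.95·e^(−0.0338·5/12) + 2.95·e^(−0.0338·6/12)
I = 2.9417 + 2.9087 + 2.9006 = 8.7510
F = (S − I)·e^(rT) = (231.88 − 8.7510) · e^(0.0338·8/12)
= 223.1290 · e^0.022533 = 223.1290 × 1.022789 = HK$228.21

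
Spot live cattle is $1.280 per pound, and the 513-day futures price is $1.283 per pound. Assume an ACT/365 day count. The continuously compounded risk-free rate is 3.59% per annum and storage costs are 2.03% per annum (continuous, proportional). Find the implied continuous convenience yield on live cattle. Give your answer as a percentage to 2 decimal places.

5.45%

F = S·e^((r+u−y)T) ⇒ (r+u−y) = ln(F/S)/T
ln(1.283/1.280) = 0.002341; /T ⇒ 0.001666
y = r + u − ln(F/S)/T = 0.0359 + 0.0203 − 0.001666 = 0.054534
y = 5.45%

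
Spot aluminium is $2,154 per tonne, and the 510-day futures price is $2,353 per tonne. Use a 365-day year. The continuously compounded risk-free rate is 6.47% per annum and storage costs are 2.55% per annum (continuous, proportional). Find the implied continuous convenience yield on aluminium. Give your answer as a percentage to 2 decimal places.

2.70%

F = S·e^((r+u−y)T) ⇒ (r+u−y) = ln(F/S)/T
ln(2353/2154) = 0.088365; /T ⇒ 0.063242
y = r + u − ln(F/S)/T = 0.0647 + 0.0255 − 0.063242 = 0.026958
y = 2.70%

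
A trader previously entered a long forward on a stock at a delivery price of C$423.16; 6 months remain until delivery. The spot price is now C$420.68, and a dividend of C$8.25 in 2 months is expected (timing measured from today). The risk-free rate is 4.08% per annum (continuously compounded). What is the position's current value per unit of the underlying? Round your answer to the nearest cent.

PV(remaining dividends) I = 8.25·e^(−0.0408·2/12) = 8.1941
Current forward F = (S − I)·e^(rT) = (420.68 − 8.1941)·e^(0.0408·6/12) = 412.4859 × 1.020610 = 420.9872
Value (long) = (F − K)·e^(−rT) = (420.9872 − 423.16) × 0.979807 = -2.1289
Value = -C$2.13

-C$2.13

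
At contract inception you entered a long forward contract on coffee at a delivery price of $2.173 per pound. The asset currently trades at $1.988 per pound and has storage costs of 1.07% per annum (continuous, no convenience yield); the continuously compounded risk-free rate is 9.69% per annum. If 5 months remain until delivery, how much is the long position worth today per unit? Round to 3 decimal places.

Current fair forward for the remaining 5 months: F = S·e^((r + u)·T), (r + u) = 0.0969 + 0.0107 = 0.1076
F = 1.988 · e^(0.1076 × 5/12) = 1.988 × 1.045854 = 2.0792
Value of long forward = (F − K)·e^(−rT) = (2.0792 − 2.173) · e^(−0.0969·5/12)
= -0.0938 × 0.960429 = -0.090

-$0.090 per pound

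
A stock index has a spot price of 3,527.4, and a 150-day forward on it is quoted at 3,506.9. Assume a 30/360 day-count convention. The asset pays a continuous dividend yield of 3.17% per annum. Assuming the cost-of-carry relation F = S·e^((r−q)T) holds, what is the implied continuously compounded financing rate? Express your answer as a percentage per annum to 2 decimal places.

From F = S·e^((r−q)T): (r − q) = ln(F/S)/T
ln(3506.9/3527.4) = ln(0.994188) = -0.005829
(r − q) = -0.005829 / (150/360) = -0.013990
r = ln(F/S)/T + q = -0.013990 + 0.0317 = 0.017710
r = 1.77%

1.77%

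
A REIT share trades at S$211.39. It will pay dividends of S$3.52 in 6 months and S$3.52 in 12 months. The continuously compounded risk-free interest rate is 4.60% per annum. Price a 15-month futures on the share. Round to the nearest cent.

S$216.70

PV(dividends) I = 3.52·e^(−0.0460·6/12) + 3.52·e^(−0.0460·12/12)
I = 3.4400 + 3.3617 = 6.8017
F = (S − I)·e^(rT) = (211.39 − 6.8017) · e^(0.0460·15/12)
= 204.5883 · e^0.057500 = 204.5883 × 1.059185 = S$216.70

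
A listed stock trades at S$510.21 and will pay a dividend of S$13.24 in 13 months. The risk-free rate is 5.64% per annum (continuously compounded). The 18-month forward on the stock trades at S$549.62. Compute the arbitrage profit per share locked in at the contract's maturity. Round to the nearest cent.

PV(dividends) I = 13.24·e^(−0.0564·13/12) = 12.4553
Fair forward F* = (S − I)·e^(rT) = (510.21 − 12.4553)·e^0.084600 = 497.7547 × 1.088282 = 541.6975
Market S$549.62 > fair 541.6975: forward overpriced → cash-and-carry (borrow at r, buy the stock and collect the dividends, short the forward).
Profit at T = |F_mkt − F*| = |549.62 − 541.6975| = S$7.92 per share

S$7.92 per share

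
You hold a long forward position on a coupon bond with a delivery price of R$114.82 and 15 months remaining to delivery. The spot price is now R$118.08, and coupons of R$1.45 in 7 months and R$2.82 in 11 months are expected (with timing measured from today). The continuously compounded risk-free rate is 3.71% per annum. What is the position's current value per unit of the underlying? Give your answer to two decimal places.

PV(remaining coupons) I = 1.45·e^(−0.0371·7/12) + 2.82·e^(−0.0371·11/12) = 4.1447
Current forward F = (S − I)·e^(rT) = (118.08 − 4.1447)·e^(0.0371·15/12) = 113.9353 × 1.047467 = 119.3435
Value (long) = (F − K)·e^(−rT) = (119.3435 − 114.82) × 0.954684 = 4.3185
Value = R$4.32

R$4.32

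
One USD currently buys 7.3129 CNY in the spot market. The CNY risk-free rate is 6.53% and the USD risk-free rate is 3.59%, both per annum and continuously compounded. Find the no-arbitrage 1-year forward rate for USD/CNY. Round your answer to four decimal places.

7.5311

F = S·e^((r_CNY − r_USD)T) = 7.3129 · e^((0.0653 − 0.0359) × 1)
= 7.3129 · e^0.029400 = 7.3129 × 1.029836
F = 7.5311 CNY per USD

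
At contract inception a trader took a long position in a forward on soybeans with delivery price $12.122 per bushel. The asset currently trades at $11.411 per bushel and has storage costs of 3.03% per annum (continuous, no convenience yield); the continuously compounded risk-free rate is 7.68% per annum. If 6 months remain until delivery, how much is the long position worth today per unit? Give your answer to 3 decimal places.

Current fair forward for the remaining 6 months: F = S·e^((r + u)·T), (r + u) = 0.0768 + 0.0303 = 0.1071
F = 11.411 · e^(0.1071 × 6/12) = 11.411 × 1.055010 = 12.0387
Value of long forward = (F − K)·e^(−rT) = (12.0387 − 12.122) · e^(−0.0768·6/12)
= -0.0833 × 0.962328 = -0.080

-$0.080 per bushel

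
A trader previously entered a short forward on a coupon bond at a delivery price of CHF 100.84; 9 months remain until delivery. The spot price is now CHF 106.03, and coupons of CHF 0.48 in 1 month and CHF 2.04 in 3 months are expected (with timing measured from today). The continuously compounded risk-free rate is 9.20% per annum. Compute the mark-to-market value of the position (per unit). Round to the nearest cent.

-CHF 9.44

PV(remaining coupons) I = 0.48·e^(−0.0920·1/12) + 2.04·e^(−0.0920·3/12) = 2.4699
Current forward F = (S − I)·e^(rT) = (106.03 − 2.4699)·e^(0.0920·9/12) = 103.5601 × 1.071436 = 110.9580
Value (long) = (F − K)·e^(−rT) = (110.9580 − 100.84) × 0.933327 = 9.4434
Short position value = −(long value) = -CHF 9.44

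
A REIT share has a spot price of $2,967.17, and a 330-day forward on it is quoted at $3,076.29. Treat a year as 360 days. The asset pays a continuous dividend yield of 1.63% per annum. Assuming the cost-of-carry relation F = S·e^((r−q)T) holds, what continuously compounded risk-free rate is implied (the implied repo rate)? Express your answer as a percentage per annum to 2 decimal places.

From F = S·e^((r−q)T): (r − q) = ln(F/S)/T
ln(3076.29/2967.17) = ln(1.036776) = 0.036116
(r − q) = 0.036116 / (330/360) = 0.039399
r = ln(F/S)/T + q = 0.039399 + 0.0163 = 0.055699
r = 5.57%

5.57%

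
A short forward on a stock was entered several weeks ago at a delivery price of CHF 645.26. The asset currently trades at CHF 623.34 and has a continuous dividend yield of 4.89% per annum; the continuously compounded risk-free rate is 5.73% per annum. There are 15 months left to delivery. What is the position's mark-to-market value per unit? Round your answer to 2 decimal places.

CHF 14.28

Current fair forward for the remaining 15 months: F = S·e^((r − q)·T), (r − q) = 0.0573 − 0.0489 = 0.0084
F = 623.34 · e^(0.0084 × 15/12) = 623.34 × 1.010555 = 629.9194
Value of long forward = (F − K)·e^(−rT) = (629.9194 − 645.26) · e^(−0.0573·15/12)
= -15.3406 × 0.930880 = -14.28
Short position value = −(long value) = CHF 14.28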